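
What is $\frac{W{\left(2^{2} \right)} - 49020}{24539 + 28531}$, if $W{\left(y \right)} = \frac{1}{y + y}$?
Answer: $- \frac{392159}{424560} \approx -0.92368$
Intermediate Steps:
$W{\left(y \right)} = \frac{1}{2 y}$
$\frac{W{\left(2^{2} \right)} - 49020}{24539 + 28531} = \frac{\frac{1}{2 \cdot 2^{2}} - 49020}{24539 + 28531} = \frac{\frac{1}{2 \cdot 4} - 49020}{53070} = \left(\frac{1}{2} \cdot \frac{1}{4} - 49020\right) \frac{1}{53070} = \left(\frac{1}{8} - 49020\right) \frac{1}{53070} = \left(- \frac{392159}{8}\right) \frac{1}{53070} = - \frac{392159}{424560}$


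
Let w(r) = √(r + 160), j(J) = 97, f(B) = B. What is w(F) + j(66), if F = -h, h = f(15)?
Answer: 97 + √145 ≈ 109.04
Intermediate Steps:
h = 15
F = -15 (F = -1*15 = -15)
w(r) = √(160 + r)
w(F) + j(66) = √(160 - 15) + 97 = √145 + 97 = 97 + √145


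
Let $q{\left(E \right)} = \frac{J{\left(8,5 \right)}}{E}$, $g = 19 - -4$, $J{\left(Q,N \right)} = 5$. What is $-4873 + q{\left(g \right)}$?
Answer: $- \frac{112074}{23} \approx -4872.8$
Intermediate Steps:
$g = 23$ ($g = 19 + 4 = 23$)
$q{\left(E \right)} = \frac{5}{E}$
$-4873 + q{\left(g \right)} = -4873 + \frac{5}{23} = - \frac{112074}{23}$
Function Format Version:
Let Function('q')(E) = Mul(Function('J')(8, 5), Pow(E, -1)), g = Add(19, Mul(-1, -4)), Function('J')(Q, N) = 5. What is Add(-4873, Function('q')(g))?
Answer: Rational(-112074, 23) ≈ -4872.8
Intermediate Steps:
g = 23 (g = Add(19, 4) = 23)
Function('q')(E) = Mul(5, Pow(E, -1))
Add(-4873, Function('q')(g)) = Add(-4873, Mul(5, Pow(23, -1))) = Add(-4873, Mul(5, Rational(1, 23))) = Add(-4873, Rational(5, 23)) = Rational(-112074, 23)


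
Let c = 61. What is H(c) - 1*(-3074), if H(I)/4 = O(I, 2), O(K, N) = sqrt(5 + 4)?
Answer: 3086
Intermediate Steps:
O(K, N) = 3 (O(K, N) = sqrt(9) = 3)
H(I) = 12 (H(I) = 4*3 = 12)
H(c) - 1*(-3074) = 12 - 1*(-3074) = 12 + 3074 = 3086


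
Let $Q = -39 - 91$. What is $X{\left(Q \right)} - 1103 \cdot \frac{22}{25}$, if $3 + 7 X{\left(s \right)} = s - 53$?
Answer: $- \frac{174512}{175} \approx -997.21$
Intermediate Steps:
$Q = -130$
$X{\left(s \right)} = -8 + \frac{s}{7}$ ($X{\left(s \right)} = - \frac{3}{7} + \frac{s - 53}{7} = - \frac{3}{7} + \frac{-53 + s}{7} = - \frac{3}{7} + \left(- \frac{53}{7} + \frac{s}{7}\right) = -8 + \frac{s}{7}$)
$X{\left(Q \right)} - 1103 \cdot \frac{22}{25} = \left(-8 + \frac{1}{7} \left(-130\right)\right) - 1103 \cdot \frac{22}{25} = \left(-8 - \frac{130}{7}\right) - 1103 \cdot 22 \cdot \frac{1}{25} = - \frac{186}{7} - \frac{24266}{25} = - \frac{174512}{175}$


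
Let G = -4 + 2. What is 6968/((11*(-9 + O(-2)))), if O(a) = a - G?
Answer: -6968/99 ≈ -70.384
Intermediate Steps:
G = -2
O(a) = 2 + a (O(a) = a - 1*(-2) = a + 2 = 2 + a)
6968/((11*(-9 + O(-2)))) = 6968/((11*(-9 + (2 - 2)))) = 6968/((11*(-9 + 0))) = 6968/((11*(-9))) = 6968/(-99) = 6968*(-1/99) = -6968/99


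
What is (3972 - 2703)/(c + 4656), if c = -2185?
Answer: 1269/2471 ≈ 0.51356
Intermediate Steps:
(3972 - 2703)/(c + 4656) = (3972 - 2703)/(-2185 + 4656) = 1269/2471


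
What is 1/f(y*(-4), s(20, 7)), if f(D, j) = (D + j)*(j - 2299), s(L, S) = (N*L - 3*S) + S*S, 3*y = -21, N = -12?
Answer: 1/462024 ≈ 2.1644e-6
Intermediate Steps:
y = -7 (y = (1/3)*(-21) = -7)
s(L, S) = S**2 - 12*L - 3*S (s(L, S) = (-12*L - 3*S) + S*S = (-12*L - 3*S) + S**2 = S**2 - 12*L - 3*S)
f(D, j) = (-2299 + j)*(D + j) (f(D, j) = (D + j)*(-2299 + j) = (-2299 + j)*(D + j))
1/f(y*(-4), s(20, 7)) = 1/((7**2 - 12*20 - 3*7)**2 - (-16093)*(-4) - 2299*(7**2 - 12*20 - 3*7) + (-7*(-4))*(7**2 - 12*20 - 3*7)) = 1/((49 - 240 - 21)**2 - 2299*28 - 2299*(49 - 240 - 21) + 28*(49 - 240 - 21)) = 1/((-212)**2 - 64372 - 2299*(-212) + 28*(-212)) = 1/(44944 - 64372 + 487388 - 5936) = 1/462024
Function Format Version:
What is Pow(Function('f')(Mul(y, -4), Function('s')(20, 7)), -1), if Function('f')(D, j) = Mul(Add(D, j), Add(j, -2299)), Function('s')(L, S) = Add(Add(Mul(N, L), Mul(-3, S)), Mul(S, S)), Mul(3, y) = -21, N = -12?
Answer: Rational(1, 462024) ≈ 2.1644e-6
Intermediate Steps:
y = -7 (y = Mul(Rational(1, 3), -21) = -7)
Function('s')(L, S) = Add(Pow(S, 2), Mul(-12, L), Mul(-3, S)) (Function('s')(L, S) = Add(Add(Mul(-12, L), Mul(-3, S)), Mul(S, S)) = Add(Add(Mul(-12, L), Mul(-3, S)), Pow(S, 2)) = Add(Pow(S, 2), Mul(-12, L), Mul(-3, S)))
Function('f')(D, j) = Mul(Add(-2299, j), Add(D, j)) (Function('f')(D, j) = Mul(Add(D, j), Add(-2299, j)) = Mul(Add(-2299, j), Add(D, j)))
Pow(Function('f')(Mul(y, -4), Function('s')(20, 7)), -1) = Pow(Add(Pow(Add(Pow(7, 2), Mul(-12, 20), Mul(-3, 7)), 2), Mul(-2299, Mul(-7, -4)), Mul(-2299, Add(Pow(7, 2), Mul(-12, 20), Mul(-3, 7))), Mul(Mul(-7, -4), Add(Pow(7, 2), Mul(-12, 20), Mul(-3, 7)))), -1) = Pow(Add(Pow(Add(49, -240, -21), 2), Mul(-2299, 28), Mul(-2299, Add(49, -240, -21)), Mul(28, Add(49, -240, -21))), -1) = Pow(Add(Pow(-212, 2), -64372, Mul(-2299, -212), Mul(28, -212)), -1) = Pow(Add(44944, -64372, 487388, -5936), -1) = Pow(462024, -1) = Rational(1, 462024)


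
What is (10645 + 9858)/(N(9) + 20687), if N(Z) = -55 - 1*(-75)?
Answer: 20503/20707 ≈ 0.99015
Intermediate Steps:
N(Z) = 20 (N(Z) = -55 + 75 = 20)
(10645 + 9858)/(N(9) + 20687) = (10645 + 9858)/(20 + 20687) = 20503/20707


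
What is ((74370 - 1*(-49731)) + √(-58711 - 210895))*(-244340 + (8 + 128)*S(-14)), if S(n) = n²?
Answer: -27014802084 - 217684*I*√269606 ≈ -2.7015e+10 - 1.1303e+8*I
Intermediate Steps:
((74370 - 1*(-49731)) + √(-58711 - 210895))*(-244340 + (8 + 128)*S(-14)) = ((74370 - 1*(-49731)) + √(-58711 - 210895))*(-244340 + (8 + 128)*(-14)²) = ((74370 + 49731) + √(-269606))*(-244340 + 136*196) = (124101 + I*√269606)*(-244340 + 26656) = (124101 + I*√269606)*(-217684) = -27014802084 - 217684*I*√269606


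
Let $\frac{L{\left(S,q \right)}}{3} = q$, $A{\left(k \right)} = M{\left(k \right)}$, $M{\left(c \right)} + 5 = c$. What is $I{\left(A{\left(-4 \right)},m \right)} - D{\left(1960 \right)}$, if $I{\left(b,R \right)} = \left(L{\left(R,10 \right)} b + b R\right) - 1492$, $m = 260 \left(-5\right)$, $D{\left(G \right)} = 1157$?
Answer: $8781$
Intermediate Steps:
$M{\left(c \right)} = -5 + c$
$A{\left(k \right)} = -5 + k$
$m = -1300$
$L{\left(S,q \right)} = 3 q$
$I{\left(b,R \right)} = -1492 + 30 b + R b$ ($I{\left(b,R \right)} = \left(3 \cdot 10 b + b R\right) - 1492 = \left(30 b + R b\right) - 1492 = -1492 + 30 b + R b$)
$I{\left(A{\left(-4 \right)},m \right)} - D{\left(1960 \right)} = \left(-1492 + 30 \left(-5 - 4\right) - 1300 \left(-5 - 4\right)\right) - 1157 = \left(-1492 + 30 \left(-9\right) - -11700\right) - 1157 = \left(-1492 - 270 + 11700\right) - 1157 = 9938 - 1157 = 8781$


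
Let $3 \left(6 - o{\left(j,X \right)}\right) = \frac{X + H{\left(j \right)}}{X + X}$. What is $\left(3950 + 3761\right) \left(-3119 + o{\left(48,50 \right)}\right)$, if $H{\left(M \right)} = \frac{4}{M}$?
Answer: $- \frac{86420269111}{3600} \approx -2.4006 \cdot 10^{7}$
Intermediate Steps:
$o{\left(j,X \right)} = 6 - \frac{X + \frac{4}{j}}{6 X}$ ($o{\left(j,X \right)} = 6 - \frac{\left(X + \frac{4}{j}\right) \frac{1}{X + X}}{3} = 6 - \frac{\left(X + \frac{4}{j}\right) \frac{1}{2 X}}{3} = 6 - \frac{\frac{1}{2} \frac{1}{X} \left(X + \frac{4}{j}\right)}{3} = 6 - \frac{X + \frac{4}{j}}{6 X}$)
$\left(3950 + 3761\right) \left(-3119 + o{\left(48,50 \right)}\right) = \left(3950 + 3761\right) \left(-3119 + \left(\frac{35}{6} - \frac{2}{3 \cdot 50 \cdot 48}\right)\right) = 7711 \left(-3119 + \left(\frac{35}{6} - \frac{1}{75} \cdot \frac{1}{48}\right)\right) = 7711 \left(-3119 + \left(\frac{35}{6} - \frac{1}{3600}\right)\right) = 7711 \left(-3119 + \frac{20999}{3600}\right) = 7711 \left(- \frac{11207401}{3600}\right) = - \frac{86420269111}{3600}$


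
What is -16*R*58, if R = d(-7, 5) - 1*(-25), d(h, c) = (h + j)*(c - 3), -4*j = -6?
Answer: -12992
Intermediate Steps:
j = 3/2 (j = -¼*(-6) = 3/2 ≈ 1.5000)
d(h, c) = (-3 + c)*(3/2 + h) (d(h, c) = (h + 3/2)*(c - 3) = (3/2 + h)*(-3 + c) = (-3 + c)*(3/2 + h))
R = 14 (R = (-9/2 - 3*(-7) + (3/2)*5 + 5*(-7)) - 1*(-25) = (-9/2 + 21 + 15/2 - 35) + 25 = -11 + 25 = 14)
-16*R*58 = -16*14*58 = -224*58 = -12992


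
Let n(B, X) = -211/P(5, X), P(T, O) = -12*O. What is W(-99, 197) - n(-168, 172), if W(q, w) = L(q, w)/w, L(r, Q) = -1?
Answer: -43631/406608 ≈ -0.10730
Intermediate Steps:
n(B, X) = 211/(12*X) (n(B, X) = -211*(-1/(12*X)) = -(-211)/(12*X) = 211/(12*X))
W(q, w) = -1/w
W(-99, 197) - n(-168, 172) = -1/197 - 211/(12*172) = -1*1/197 - 211/(12*172) = -1/197 - 1*211/2064 = -1/197 - 211/2064 = -43631/406608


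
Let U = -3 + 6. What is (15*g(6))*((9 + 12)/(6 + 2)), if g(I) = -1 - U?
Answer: -315/2 ≈ -157.50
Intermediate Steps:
U = 3
g(I) = -4 (g(I) = -1 - 1*3 = -1 - 3 = -4)
(15*g(6))*((9 + 12)/(6 + 2)) = (15*(-4))*((9 + 12)/(6 + 2)) = -1260/8 = -60*21/8 = -315/2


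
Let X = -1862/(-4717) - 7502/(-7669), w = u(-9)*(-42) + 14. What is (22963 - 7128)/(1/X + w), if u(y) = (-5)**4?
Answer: -786470801020/1303017057759 ≈ -0.60358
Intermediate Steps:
u(y) = 625
w = -26236 (w = 625*(-42) + 14 = -26250 + 14 = -26236)
X = 49666612/36174673 (X = -1862*(-1/4717) - 7502*(-1/7669) = 1862/4717 + 7502/7669 = 49666612/36174673 ≈ 1.3730)
(22963 - 7128)/(1/X + w) = (22963 - 7128)/(1/(49666612/36174673) - 26236) = 15835/(36174673/49666612 - 26236) = 15835/(-1303017057759/49666612) = 15835*(-49666612/1303017057759) = -786470801020/1303017057759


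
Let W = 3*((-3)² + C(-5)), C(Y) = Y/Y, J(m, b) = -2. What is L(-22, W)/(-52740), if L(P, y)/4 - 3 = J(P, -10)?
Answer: -1/13185 ≈ -7.5844e-5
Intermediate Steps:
C(Y) = 1
W = 30 (W = 3*((-3)² + 1) = 3*(9 + 1) = 3*10 = 30)
L(P, y) = 4 (L(P, y) = 12 + 4*(-2) = 12 - 8 = 4)
L(-22, W)/(-52740) = 4/(-52740) = 4*(-1/52740) = -1/13185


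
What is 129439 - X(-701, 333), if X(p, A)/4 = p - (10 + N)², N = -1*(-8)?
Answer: 133539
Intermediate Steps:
N = 8
X(p, A) = -1296 + 4*p (X(p, A) = 4*(p - (10 + 8)²) = 4*(p - 1*18²) = 4*(p - 1*324) = 4*(p - 324) = 4*(-324 + p) = -1296 + 4*p)
129439 - X(-701, 333) = 129439 - (-1296 + 4*(-701)) = 129439 - (-1296 - 2804) = 129439 - 1*(-4100) = 129439 + 4100 = 133539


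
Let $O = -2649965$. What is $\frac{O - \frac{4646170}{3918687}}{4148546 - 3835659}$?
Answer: $- \frac{10384388042125}{1226106219369} \approx -8.4694$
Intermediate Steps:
$\frac{O - \frac{4646170}{3918687}}{4148546 - 3835659} = \frac{-2649965 - \frac{4646170}{3918687}}{4148546 - 3835659} = \frac{-2649965 - \frac{4646170}{3918687}}{312887} = \left(-2649965 - \frac{4646170}{3918687}\right) \frac{1}{312887} = \left(- \frac{10384388042125}{3918687}\right) \frac{1}{312887} = - \frac{10384388042125}{1226106219369}$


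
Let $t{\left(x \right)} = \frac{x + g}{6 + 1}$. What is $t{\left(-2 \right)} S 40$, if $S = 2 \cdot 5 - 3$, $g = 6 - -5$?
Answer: $360$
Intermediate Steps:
$g = 11$ ($g = 6 + 5 = 11$)
$t{\left(x \right)} = \frac{11}{7} + \frac{x}{7}$ ($t{\left(x \right)} = \frac{x + 11}{6 + 1} = \frac{11 + x}{7} = \left(11 + x\right) \frac{1}{7} = \frac{11}{7} + \frac{x}{7}$)
$S = 7$ ($S = 10 - 3 = 7$)
$t{\left(-2 \right)} S 40 = \left(\frac{11}{7} + \frac{1}{7} \left(-2\right)\right) 7 \cdot 40 = \left(\frac{11}{7} - \frac{2}{7}\right) 7 \cdot 40 = \frac{9}{7} \cdot 7 \cdot 40 = 9 \cdot 40 = 360$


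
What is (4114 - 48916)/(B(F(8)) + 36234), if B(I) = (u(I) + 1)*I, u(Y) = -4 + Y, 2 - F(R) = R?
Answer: -2489/2016 ≈ -1.2346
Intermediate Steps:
F(R) = 2 - R
B(I) = I*(-3 + I) (B(I) = ((-4 + I) + 1)*I = (-3 + I)*I = I*(-3 + I))
(4114 - 48916)/(B(F(8)) + 36234) = (4114 - 48916)/((2 - 1*8)*(-3 + (2 - 1*8)) + 36234) = -44802/((2 - 8)*(-3 + (2 - 8)) + 36234) = -44802/(-6*(-3 - 6) + 36234) = -44802/(-6*(-9) + 36234) = -44802/(54 + 36234) = -44802/36288 = -44802*1/36288 = -2489/2016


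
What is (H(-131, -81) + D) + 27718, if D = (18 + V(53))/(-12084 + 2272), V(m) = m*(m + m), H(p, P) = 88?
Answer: 68206709/2453 ≈ 27805.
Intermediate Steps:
V(m) = 2*m**2 (V(m) = m*(2*m) = 2*m**2)
D = -1409/2453 (D = (18 + 2*53**2)/(-12084 + 2272) = (18 + 2*2809)/(-9812) = (18 + 5618)*(-1/9812) = 5636*(-1/9812) = -1409/2453 ≈ -0.57440)
(H(-131, -81) + D) + 27718 = (88 - 1409/2453) + 27718 = 214455/2453 + 27718 = 68206709/2453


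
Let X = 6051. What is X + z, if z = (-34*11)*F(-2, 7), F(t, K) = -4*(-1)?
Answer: 4555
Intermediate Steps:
F(t, K) = 4
z = -1496 (z = -34*11*4 = -374*4 = -1496)
X + z = 6051 - 1496 = 4555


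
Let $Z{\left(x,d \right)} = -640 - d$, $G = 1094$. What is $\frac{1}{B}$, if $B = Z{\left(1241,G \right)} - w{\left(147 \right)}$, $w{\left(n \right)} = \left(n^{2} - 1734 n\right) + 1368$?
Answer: $\frac{1}{230187} \approx 4.3443 \cdot 10^{-6}$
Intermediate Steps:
$w{\left(n \right)} = 1368 + n^{2} - 1734 n$
$B = 230187$ ($B = \left(-640 - 1094\right) - \left(1368 + 147^{2} - 254898\right) = \left(-640 - 1094\right) - \left(1368 + 21609 - 254898\right) = -1734 - -231921 = -1734 + 231921 = 230187$)
$\frac{1}{B} = \frac{1}{230187}$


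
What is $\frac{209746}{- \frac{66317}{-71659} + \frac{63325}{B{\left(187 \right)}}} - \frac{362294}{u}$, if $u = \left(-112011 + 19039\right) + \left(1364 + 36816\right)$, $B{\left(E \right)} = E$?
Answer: $\frac{254329066238561}{407377396764} \approx 624.31$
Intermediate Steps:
$u = -54792$ ($u = -92972 + 38180 = -54792$)
$\frac{209746}{- \frac{66317}{-71659} + \frac{63325}{B{\left(187 \right)}}} - \frac{362294}{u} = \frac{209746}{- \frac{66317}{-71659} + \frac{63325}{187}} - \frac{362294}{-54792} = \frac{209746}{\left(-66317\right) \left(- \frac{1}{71659}\right) + 63325 \cdot \frac{1}{187}} - - \frac{181147}{27396} = \frac{209746}{\frac{66317}{71659} + \frac{3725}{11}} + \frac{181147}{27396} = \frac{209746}{\frac{267659262}{788249}} + \frac{181147}{27396} = 209746 \cdot \frac{788249}{267659262} + \frac{181147}{27396} = \frac{82666037377}{133829631} + \frac{181147}{27396} = \frac{254329066238561}{407377396764}$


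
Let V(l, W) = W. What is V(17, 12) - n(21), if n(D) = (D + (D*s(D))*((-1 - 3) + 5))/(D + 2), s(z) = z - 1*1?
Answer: -165/23 ≈ -7.1739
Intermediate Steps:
s(z) = -1 + z (s(z) = z - 1 = -1 + z)
n(D) = (D + D*(-1 + D))/(2 + D) (n(D) = (D + (D*(-1 + D))*((-1 - 3) + 5))/(D + 2) = (D + (D*(-1 + D))*(-4 + 5))/(2 + D) = (D + (D*(-1 + D))*1)/(2 + D) = (D + D*(-1 + D))/(2 + D))
V(17, 12) - n(21) = 12 - 21²/(2 + 21) = 12 - 441/23 = -165/23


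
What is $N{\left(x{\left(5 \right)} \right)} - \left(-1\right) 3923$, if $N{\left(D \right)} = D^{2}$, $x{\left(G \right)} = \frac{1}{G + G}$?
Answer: $\frac{392301}{100} \approx 3923.0$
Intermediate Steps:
$x{\left(G \right)} = \frac{1}{2 G}$
$N{\left(x{\left(5 \right)} \right)} - \left(-1\right) 3923 = \left(\frac{1}{2 \cdot 5}\right)^{2} - \left(-1\right) 3923 = \left(\frac{1}{2} \cdot \frac{1}{5}\right)^{2} - -3923 = \left(\frac{1}{10}\right)^{2} + 3923 = \frac{1}{100} + 3923 = \frac{392301}{100}$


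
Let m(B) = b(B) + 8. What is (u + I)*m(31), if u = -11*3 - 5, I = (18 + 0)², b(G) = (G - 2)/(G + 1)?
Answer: 40755/16 ≈ 2547.2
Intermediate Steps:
b(G) = (-2 + G)/(1 + G)
m(B) = 8 + (-2 + B)/(1 + B) (m(B) = (-2 + B)/(1 + B) + 8 = 8 + (-2 + B)/(1 + B))
I = 324 (I = 18² = 324)
u = -38 (u = -33 - 5 = -38)
(u + I)*m(31) = (-38 + 324)*(3*(2 + 3*31)/(1 + 31)) = 286*(3*(2 + 93)/32) = 286*(3*(1/32)*95) = 286*(285/32) = 40755/16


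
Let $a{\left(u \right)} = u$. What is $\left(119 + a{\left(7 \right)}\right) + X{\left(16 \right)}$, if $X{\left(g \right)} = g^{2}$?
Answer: $382$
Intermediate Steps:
$\left(119 + a{\left(7 \right)}\right) + X{\left(16 \right)} = \left(119 + 7\right) + 16^{2} = 126 + 256 = 382$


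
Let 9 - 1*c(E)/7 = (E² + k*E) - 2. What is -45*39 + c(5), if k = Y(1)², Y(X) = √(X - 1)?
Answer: -1853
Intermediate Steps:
Y(X) = √(-1 + X)
k = 0 (k = (√(-1 + 1))² = (√0)² = 0² = 0)
c(E) = 77 - 7*E² (c(E) = 63 - 7*((E² + 0*E) - 2) = 63 - 7*((E² + 0) - 2) = 63 - 7*(E² - 2) = 63 - 7*(-2 + E²) = 63 + (14 - 7*E²) = 77 - 7*E²)
-45*39 + c(5) = -45*39 + (77 - 7*5²) = -1755 + (77 - 7*25) = -1755 + (77 - 175) = -1755 - 98 = -1853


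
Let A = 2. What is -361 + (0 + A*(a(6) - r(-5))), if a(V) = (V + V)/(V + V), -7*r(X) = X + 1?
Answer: -2521/7 ≈ -360.14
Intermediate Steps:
r(X) = -⅐ - X/7 (r(X) = -(X + 1)/7 = -(1 + X)/7 = -⅐ - X/7)
a(V) = 1 (a(V) = (2*V)/((2*V)) = (2*V)*(1/(2*V)) = 1)
-361 + (0 + A*(a(6) - r(-5))) = -361 + (0 + 2*(1 - (-⅐ - ⅐*(-5)))) = -361 + (0 + 2*(1 - (-⅐ + 5/7))) = -361 + (0 + 2*(1 - 1*4/7)) = -361 + (0 + 2*(1 - 4/7)) = -361 + (0 + 2*(3/7)) = -361 + (0 + 6/7) = -361 + 6/7 = -2521/7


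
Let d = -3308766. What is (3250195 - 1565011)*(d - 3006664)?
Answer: -10642661589120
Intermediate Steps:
(3250195 - 1565011)*(d - 3006664) = (3250195 - 1565011)*(-3308766 - 3006664) = 1685184*(-6315430) = -10642661589120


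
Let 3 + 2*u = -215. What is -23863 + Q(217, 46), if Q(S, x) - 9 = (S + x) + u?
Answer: -23700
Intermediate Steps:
u = -109 (u = -3/2 + (½)*(-215) = -3/2 - 215/2 = -109)
Q(S, x) = -100 + S + x (Q(S, x) = 9 + ((S + x) - 109) = 9 + (-109 + S + x) = -100 + S + x)
-23863 + Q(217, 46) = -23863 + (-100 + 217 + 46) = -23863 + 163 = -23700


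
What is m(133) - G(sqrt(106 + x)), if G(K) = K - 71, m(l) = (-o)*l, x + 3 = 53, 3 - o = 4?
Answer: 204 - 2*sqrt(39) ≈ 191.51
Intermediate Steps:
o = -1 (o = 3 - 1*4 = 3 - 4 = -1)
x = 50 (x = -3 + 53 = 50)
m(l) = l (m(l) = (-1*(-1))*l = 1*l = l)
G(K) = -71 + K
m(133) - G(sqrt(106 + x)) = 133 - (-71 + sqrt(106 + 50)) = 133 - (-71 + sqrt(156)) = 133 - (-71 + 2*sqrt(39)) = 133 + (71 - 2*sqrt(39)) = 204 - 2*sqrt(39)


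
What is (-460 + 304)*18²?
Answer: -50544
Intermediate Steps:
(-460 + 304)*18² = -156*324 = -50544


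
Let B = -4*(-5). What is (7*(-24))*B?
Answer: -3360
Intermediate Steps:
B = 20
(7*(-24))*B = (7*(-24))*20 = -168*20 = -3360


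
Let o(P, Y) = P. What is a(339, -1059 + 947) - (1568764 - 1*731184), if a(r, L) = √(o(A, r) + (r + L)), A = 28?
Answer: -837580 + √255 ≈ -8.3756e+5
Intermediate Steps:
a(r, L) = √(28 + L + r) (a(r, L) = √(28 + (r + L)) = √(28 + (L + r)) = √(28 + L + r))
a(339, -1059 + 947) - (1568764 - 1*731184) = √(28 + (-1059 + 947) + 339) - (1568764 - 1*731184) = √(28 - 112 + 339) - (1568764 - 731184) = √255 - 1*837580 = √255 - 837580 = -837580 + √255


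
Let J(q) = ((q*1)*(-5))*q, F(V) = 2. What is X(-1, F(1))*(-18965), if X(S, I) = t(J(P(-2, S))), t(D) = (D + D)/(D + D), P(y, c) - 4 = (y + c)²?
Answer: -18965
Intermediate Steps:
P(y, c) = 4 + (c + y)² (P(y, c) = 4 + (y + c)² = 4 + (c + y)²)
J(q) = -5*q² (J(q) = (q*(-5))*q = (-5*q)*q = -5*q²)
t(D) = 1 (t(D) = (2*D)/((2*D)) = (2*D)*(1/(2*D)) = 1)
X(S, I) = 1
X(-1, F(1))*(-18965) = 1*(-18965) = -18965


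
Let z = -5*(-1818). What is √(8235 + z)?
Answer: 15*√77 ≈ 131.62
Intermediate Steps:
z = 9090
√(8235 + z) = √(8235 + 9090) = √17325 = 15*√77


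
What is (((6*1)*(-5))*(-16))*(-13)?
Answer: -6240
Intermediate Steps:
(((6*1)*(-5))*(-16))*(-13) = ((6*(-5))*(-16))*(-13) = -30*(-16)*(-13) = 480*(-13) = -6240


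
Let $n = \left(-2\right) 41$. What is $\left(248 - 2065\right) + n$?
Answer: $-1899$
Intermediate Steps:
$n = -82$
$\left(248 - 2065\right) + n = \left(248 - 2065\right) - 82 = -1817 - 82 = -1899$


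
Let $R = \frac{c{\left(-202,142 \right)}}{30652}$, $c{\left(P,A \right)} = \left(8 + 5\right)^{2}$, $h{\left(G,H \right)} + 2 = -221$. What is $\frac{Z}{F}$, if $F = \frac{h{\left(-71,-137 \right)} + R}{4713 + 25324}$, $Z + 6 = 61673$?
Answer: $- \frac{8110920649244}{976461} \approx -8.3064 \cdot 10^{6}$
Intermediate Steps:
$Z = 61667$ ($Z = -6 + 61673 = 61667$)
$h{\left(G,H \right)} = -223$ ($h{\left(G,H \right)} = -2 - 221 = -223$)
$c{\left(P,A \right)} = 169$ ($c{\left(P,A \right)} = 13^{2} = 169$)
$R = \frac{169}{30652} \approx 0.0055135$
$F = - \frac{976461}{131527732}$ ($F = \frac{-223 + \frac{169}{30652}}{4713 + 25324} = - \frac{6835227}{30652 \cdot 30037} = \left(- \frac{6835227}{30652}\right) \frac{1}{30037} = - \frac{976461}{131527732} \approx -0.007424$)
$\frac{Z}{F} = \frac{61667}{- \frac{976461}{131527732}} = 61667 \left(- \frac{131527732}{976461}\right) = - \frac{8110920649244}{976461}$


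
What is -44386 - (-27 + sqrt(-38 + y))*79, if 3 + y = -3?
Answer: -42253 - 158*I*sqrt(11) ≈ -42253.0 - 524.03*I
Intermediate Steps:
y = -6 (y = -3 - 3 = -6)
-44386 - (-27 + sqrt(-38 + y))*79 = -44386 - (-27 + sqrt(-38 - 6))*79 = -44386 - (-27 + sqrt(-44))*79 = -44386 - (-27 + 2*I*sqrt(11))*79 = -44386 - (-2133 + 158*I*sqrt(11)) = -44386 + (2133 - 158*I*sqrt(11)) = -42253 - 158*I*sqrt(11)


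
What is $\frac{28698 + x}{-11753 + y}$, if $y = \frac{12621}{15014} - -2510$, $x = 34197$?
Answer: $- \frac{314768510}{46253927} \approx -6.8052$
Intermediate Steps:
$y = \frac{37697761}{15014}$ ($y = 12621 \cdot \frac{1}{15014} + 2510 = \frac{12621}{15014} + 2510 = \frac{37697761}{15014} \approx 2510.8$)
$\frac{28698 + x}{-11753 + y} = \frac{28698 + 34197}{-11753 + \frac{37697761}{15014}} = \frac{62895}{- \frac{138761781}{15014}} = 62895 \left(- \frac{15014}{138761781}\right) = - \frac{314768510}{46253927}$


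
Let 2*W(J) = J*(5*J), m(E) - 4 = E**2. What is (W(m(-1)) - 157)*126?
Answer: -11907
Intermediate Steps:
m(E) = 4 + E**2
W(J) = 5*J**2/2 (W(J) = (J*(5*J))/2 = (5*J**2)/2 = 5*J**2/2)
(W(m(-1)) - 157)*126 = (5*(4 + (-1)**2)**2/2 - 157)*126 = (5*(4 + 1)**2/2 - 157)*126 = ((5/2)*5**2 - 157)*126 = ((5/2)*25 - 157)*126 = (125/2 - 157)*126 = -189/2*126 = -11907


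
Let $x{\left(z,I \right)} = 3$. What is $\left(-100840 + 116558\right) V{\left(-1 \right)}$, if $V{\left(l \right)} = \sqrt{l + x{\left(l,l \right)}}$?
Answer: $15718 \sqrt{2} \approx 22229.0$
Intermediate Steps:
$V{\left(l \right)} = \sqrt{3 + l}$ ($V{\left(l \right)} = \sqrt{l + 3} = \sqrt{3 + l}$)
$\left(-100840 + 116558\right) V{\left(-1 \right)} = \left(-100840 + 116558\right) \sqrt{3 - 1} = 15718 \sqrt{2}$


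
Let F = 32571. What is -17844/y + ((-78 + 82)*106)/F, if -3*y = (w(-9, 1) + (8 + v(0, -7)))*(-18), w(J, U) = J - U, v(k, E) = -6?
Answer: 48434773/130284 ≈ 371.76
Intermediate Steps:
y = -48 (y = -((-9 - 1*1) + (8 - 6))*(-18)/3 = -((-9 - 1) + 2)*(-18)/3 = -(-10 + 2)*(-18)/3 = -(-8)*(-18)/3 = -⅓*144 = -48)
-17844/y + ((-78 + 82)*106)/F = -17844/(-48) + ((-78 + 82)*106)/32571 = -17844*(-1/48) + (4*106)*(1/32571) = 1487/4 + 424*(1/32571) = 1487/4 + 424/32571 = 48434773/130284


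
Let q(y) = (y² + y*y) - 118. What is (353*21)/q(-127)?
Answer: 7413/32140 ≈ 0.23065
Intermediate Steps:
q(y) = -118 + 2*y² (q(y) = (y² + y²) - 118 = 2*y² - 118 = -118 + 2*y²)
(353*21)/q(-127) = (353*21)/(-118 + 2*(-127)²) = 7413/(-118 + 2*16129) = 7413/(-118 + 32258) = 7413/32140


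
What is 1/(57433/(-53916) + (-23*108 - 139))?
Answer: -53916/141479101 ≈ -0.00038109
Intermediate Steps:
1/(57433/(-53916) + (-23*108 - 139)) = 1/(57433*(-1/53916) + (-2484 - 139)) = 1/(-57433/53916 - 2623) = 1/(-141479101/53916) = -53916/141479101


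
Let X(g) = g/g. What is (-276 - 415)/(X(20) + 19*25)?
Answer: -691/476 ≈ -1.4517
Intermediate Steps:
X(g) = 1
(-276 - 415)/(X(20) + 19*25) = (-276 - 415)/(1 + 19*25) = -691/(1 + 475) = -691/476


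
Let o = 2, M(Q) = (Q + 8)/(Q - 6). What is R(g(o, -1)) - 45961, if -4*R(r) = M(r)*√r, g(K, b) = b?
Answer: -45961 + I/4 ≈ -45961.0 + 0.25*I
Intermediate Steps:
M(Q) = (8 + Q)/(-6 + Q)
R(r) = -√r*(8 + r)/(4*(-6 + r)) (R(r) = -(8 + r)/(-6 + r)*√r/4 = -√r*(8 + r)/(4*(-6 + r)))
R(g(o, -1)) - 45961 = √(-1)*(-8 - 1*(-1))/(4*(-6 - 1)) - 45961 = (¼)*I*(-8 + 1)/(-7) - 45961 = (¼)*I*(-⅐)*(-7) - 45961 = I/4 - 45961 = -45961 + I/4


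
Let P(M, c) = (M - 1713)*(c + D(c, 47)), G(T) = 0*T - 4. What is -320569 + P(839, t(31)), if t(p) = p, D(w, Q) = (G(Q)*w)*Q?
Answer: 4746009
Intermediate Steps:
G(T) = -4 (G(T) = 0 - 4 = -4)
D(w, Q) = -4*Q*w (D(w, Q) = (-4*w)*Q = -4*Q*w)
P(M, c) = -187*c*(-1713 + M) (P(M, c) = (M - 1713)*(c - 4*47*c) = (-1713 + M)*(c - 188*c) = (-1713 + M)*(-187*c) = -187*c*(-1713 + M))
-320569 + P(839, t(31)) = -320569 + 187*31*(1713 - 1*839) = -320569 + 187*31*(1713 - 839) = -320569 + 187*31*874 = -320569 + 5066578 = 4746009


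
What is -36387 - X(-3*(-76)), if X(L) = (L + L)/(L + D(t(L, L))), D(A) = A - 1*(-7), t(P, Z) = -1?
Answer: -1419169/39 ≈ -36389.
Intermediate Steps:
D(A) = 7 + A (D(A) = A + 7 = 7 + A)
X(L) = 2*L/(6 + L) (X(L) = (L + L)/(L + (7 - 1)) = (2*L)/(L + 6) = (2*L)/(6 + L) = 2*L/(6 + L))
-36387 - X(-3*(-76)) = -36387 - 2*(-3*(-76))/(6 - 3*(-76)) = -36387 - 2*228/(6 + 228) = -36387 - 2*228/234 = -36387 - 1*76/39 = -36387 - 76/39 = -1419169/39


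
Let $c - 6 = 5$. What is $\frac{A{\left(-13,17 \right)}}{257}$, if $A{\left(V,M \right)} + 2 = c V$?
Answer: $- \frac{145}{257} \approx -0.5642$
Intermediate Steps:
$c = 11$ ($c = 6 + 5 = 11$)
$A{\left(V,M \right)} = -2 + 11 V$
$\frac{A{\left(-13,17 \right)}}{257} = \frac{-2 + 11 \left(-13\right)}{257} = \left(-2 - 143\right) \frac{1}{257} = \left(-145\right) \frac{1}{257} = - \frac{145}{257}$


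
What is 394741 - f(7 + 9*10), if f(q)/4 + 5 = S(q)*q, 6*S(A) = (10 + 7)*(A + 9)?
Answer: 834695/3 ≈ 2.7823e+5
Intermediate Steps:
S(A) = 51/2 + 17*A/6 (S(A) = ((10 + 7)*(A + 9))/6 = (17*(9 + A))/6 = (153 + 17*A)/6 = 51/2 + 17*A/6)
f(q) = -20 + 4*q*(51/2 + 17*q/6) (f(q) = -20 + 4*((51/2 + 17*q/6)*q) = -20 + 4*(q*(51/2 + 17*q/6)) = -20 + 4*q*(51/2 + 17*q/6))
394741 - f(7 + 9*10) = 394741 - (-20 + 34*(7 + 9*10)*(9 + (7 + 9*10))/3) = 394741 - (-20 + 34*(7 + 90)*(9 + (7 + 90))/3) = 394741 - (-20 + (34/3)*97*(9 + 97)) = 394741 - (-20 + (34/3)*97*106) = 394741 - (-20 + 349588/3) = 394741 - 1*349528/3 = 394741 - 349528/3 = 834695/3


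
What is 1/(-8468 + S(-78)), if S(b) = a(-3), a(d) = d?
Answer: -1/8471 ≈ -0.00011805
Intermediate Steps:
S(b) = -3
1/(-8468 + S(-78)) = 1/(-8468 - 3) = 1/(-8471) = -1/8471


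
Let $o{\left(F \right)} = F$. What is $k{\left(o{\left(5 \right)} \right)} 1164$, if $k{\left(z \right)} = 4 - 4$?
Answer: $0$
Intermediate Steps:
$k{\left(z \right)} = 0$
$k{\left(o{\left(5 \right)} \right)} 1164 = 0 \cdot 1164 = 0$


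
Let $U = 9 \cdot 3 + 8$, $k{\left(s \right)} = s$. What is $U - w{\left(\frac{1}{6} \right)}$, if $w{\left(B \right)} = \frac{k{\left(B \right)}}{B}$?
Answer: $34$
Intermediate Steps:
$U = 35$ ($U = 27 + 8 = 35$)
$w{\left(B \right)} = 1$ ($w{\left(B \right)} = \frac{B}{B} = 1$)
$U - w{\left(\frac{1}{6} \right)} = 35 - 1 = 34$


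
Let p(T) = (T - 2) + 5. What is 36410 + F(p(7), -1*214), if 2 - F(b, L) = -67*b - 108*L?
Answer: 13970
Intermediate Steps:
p(T) = 3 + T (p(T) = (-2 + T) + 5 = 3 + T)
F(b, L) = 2 + 67*b + 108*L (F(b, L) = 2 - (-67*b - 108*L) = 2 - (-108*L - 67*b) = 2 + (67*b + 108*L) = 2 + 67*b + 108*L)
36410 + F(p(7), -1*214) = 36410 + (2 + 67*(3 + 7) + 108*(-1*214)) = 36410 + (2 + 67*10 + 108*(-214)) = 36410 + (2 + 670 - 23112) = 36410 - 22440 = 13970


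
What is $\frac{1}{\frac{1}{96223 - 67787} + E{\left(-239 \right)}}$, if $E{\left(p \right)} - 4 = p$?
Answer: $- \frac{28436}{6682459} \approx -0.0042553$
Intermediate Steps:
$E{\left(p \right)} = 4 + p$
$\frac{1}{\frac{1}{96223 - 67787} + E{\left(-239 \right)}} = \frac{1}{\frac{1}{96223 - 67787} + \left(4 - 239\right)} = \frac{1}{\frac{1}{28436} - 235} = \frac{1}{- \frac{6682459}{28436}} = - \frac{28436}{6682459}$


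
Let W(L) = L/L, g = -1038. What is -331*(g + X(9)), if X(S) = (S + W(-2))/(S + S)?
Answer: 3090547/9 ≈ 3.4339e+5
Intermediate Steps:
W(L) = 1
X(S) = (1 + S)/(2*S) (X(S) = (S + 1)/(S + S) = (1 + S)/((2*S)) = (1 + S)*(1/(2*S)) = (1 + S)/(2*S))
-331*(g + X(9)) = -331*(-1038 + (½)*(1 + 9)/9) = -331*(-1038 + (½)*(⅑)*10) = -331*(-1038 + 5/9) = -331*(-9337/9) = 3090547/9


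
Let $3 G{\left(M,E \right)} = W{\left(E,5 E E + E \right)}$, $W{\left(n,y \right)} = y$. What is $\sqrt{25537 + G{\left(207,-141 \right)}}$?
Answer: $5 \sqrt{2345} \approx 242.13$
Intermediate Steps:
$G{\left(M,E \right)} = \frac{E}{3} + \frac{5 E^{2}}{3}$ ($G{\left(M,E \right)} = \frac{5 E E + E}{3} = \frac{5 E^{2} + E}{3} = \frac{E + 5 E^{2}}{3} = \frac{E}{3} + \frac{5 E^{2}}{3}$)
$\sqrt{25537 + G{\left(207,-141 \right)}} = \sqrt{25537 + \frac{1}{3} \left(-141\right) \left(1 + 5 \left(-141\right)\right)} = \sqrt{25537 + \frac{1}{3} \left(-141\right) \left(1 - 705\right)} = \sqrt{25537 + \frac{1}{3} \left(-141\right) \left(-704\right)} = \sqrt{25537 + 33088} = \sqrt{58625} = 5 \sqrt{2345}$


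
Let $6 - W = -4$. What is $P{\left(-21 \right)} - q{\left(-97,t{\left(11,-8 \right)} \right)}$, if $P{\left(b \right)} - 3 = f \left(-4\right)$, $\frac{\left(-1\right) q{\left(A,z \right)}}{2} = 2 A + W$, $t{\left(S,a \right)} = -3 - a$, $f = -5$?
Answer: $-345$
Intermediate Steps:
$W = 10$ ($W = 6 - -4 = 6 + 4 = 10$)
$q{\left(A,z \right)} = -20 - 4 A$ ($q{\left(A,z \right)} = - 2 \left(2 A + 10\right) = - 2 \left(10 + 2 A\right) = -20 - 4 A$)
$P{\left(b \right)} = 23$ ($P{\left(b \right)} = 3 - -20 = 3 + 20 = 23$)
$P{\left(-21 \right)} - q{\left(-97,t{\left(11,-8 \right)} \right)} = 23 - \left(-20 - -388\right) = 23 - \left(-20 + 388\right) = 23 - 368 = -345$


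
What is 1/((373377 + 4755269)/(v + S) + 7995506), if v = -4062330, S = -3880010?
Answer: 3971170/31751510997697 ≈ 1.2507e-7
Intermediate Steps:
1/((373377 + 4755269)/(v + S) + 7995506) = 1/((373377 + 4755269)/(-4062330 - 3880010) + 7995506) = 1/(5128646/(-7942340) + 7995506) = 1/(5128646*(-1/7942340) + 7995506) = 1/(-2564323/3971170 + 7995506) = 1/(31751510997697/3971170) = 3971170/31751510997697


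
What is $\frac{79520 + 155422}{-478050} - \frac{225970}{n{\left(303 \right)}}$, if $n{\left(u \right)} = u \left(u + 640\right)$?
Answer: $- \frac{29192450203}{22765458075} \approx -1.2823$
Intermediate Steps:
$n{\left(u \right)} = u \left(640 + u\right)$
$\frac{79520 + 155422}{-478050} - \frac{225970}{n{\left(303 \right)}} = \frac{79520 + 155422}{-478050} - \frac{225970}{303 \left(640 + 303\right)} = 234942 \left(- \frac{1}{478050}\right) - \frac{225970}{303 \cdot 943} = - \frac{39157}{79675} - \frac{225970}{285729} = - \frac{29192450203}{22765458075}$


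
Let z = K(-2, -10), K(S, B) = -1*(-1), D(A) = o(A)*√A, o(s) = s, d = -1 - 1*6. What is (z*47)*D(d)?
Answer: -329*I*√7 ≈ -870.45*I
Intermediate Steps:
d = -7 (d = -1 - 6 = -7)
D(A) = A^(3/2) (D(A) = A*√A = A^(3/2))
K(S, B) = 1
z = 1
(z*47)*D(d) = (1*47)*(-7)^(3/2) = 47*(-7*I*√7) = -329*I*√7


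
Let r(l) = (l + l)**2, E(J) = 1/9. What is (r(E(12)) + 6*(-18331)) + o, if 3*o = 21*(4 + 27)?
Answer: -8891285/81 ≈ -1.0977e+5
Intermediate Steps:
o = 217 (o = (21*(4 + 27))/3 = (21*31)/3 = (1/3)*651 = 217)
E(J) = 1/9
r(l) = 4*l**2 (r(l) = (2*l)**2 = 4*l**2)
(r(E(12)) + 6*(-18331)) + o = (4*(1/9)**2 + 6*(-18331)) + 217 = (4*(1/81) - 109986) + 217 = (4/81 - 109986) + 217 = -8908862/81 + 217 = -8891285/81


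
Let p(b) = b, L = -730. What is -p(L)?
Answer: 730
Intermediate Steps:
-p(L) = -1*(-730) = 730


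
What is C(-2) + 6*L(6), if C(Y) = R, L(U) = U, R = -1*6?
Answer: 30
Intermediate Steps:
R = -6
C(Y) = -6
C(-2) + 6*L(6) = -6 + 6*6 = -6 + 36 = 30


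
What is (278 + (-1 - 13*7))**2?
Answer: 34596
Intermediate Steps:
(278 + (-1 - 13*7))**2 = (278 + (-1 - 91))**2 = (278 - 92)**2 = 186**2 = 34596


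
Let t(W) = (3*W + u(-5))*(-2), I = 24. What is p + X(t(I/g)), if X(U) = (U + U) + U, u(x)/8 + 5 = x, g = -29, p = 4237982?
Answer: 122915830/29 ≈ 4.2385e+6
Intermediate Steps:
u(x) = -40 + 8*x
t(W) = 160 - 6*W (t(W) = (3*W + (-40 + 8*(-5)))*(-2) = (3*W + (-40 - 40))*(-2) = (3*W - 80)*(-2) = (-80 + 3*W)*(-2) = 160 - 6*W)
X(U) = 3*U (X(U) = 2*U + U = 3*U)
p + X(t(I/g)) = 4237982 + 3*(160 - 144/(-29)) = 4237982 + 3*(160 - 144*(-1)/29) = 4237982 + 3*(160 - 6*(-24/29)) = 4237982 + 3*(160 + 144/29) = 4237982 + 3*(4784/29) = 4237982 + 14352/29 = 122915830/29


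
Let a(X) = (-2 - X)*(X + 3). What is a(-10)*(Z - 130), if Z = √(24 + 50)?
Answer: 7280 - 56*√74 ≈ 6798.3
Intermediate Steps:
a(X) = (-2 - X)*(3 + X)
Z = √74 ≈ 8.6023
a(-10)*(Z - 130) = (-6 - 1*(-10)² - 5*(-10))*(√74 - 130) = (-6 - 1*100 + 50)*(-130 + √74) = (-6 - 100 + 50)*(-130 + √74) = -56*(-130 + √74) = 7280 - 56*√74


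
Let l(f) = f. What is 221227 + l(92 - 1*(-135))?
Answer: 221454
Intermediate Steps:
221227 + l(92 - 1*(-135)) = 221227 + (92 - 1*(-135)) = 221227 + (92 + 135) = 221227 + 227 = 221454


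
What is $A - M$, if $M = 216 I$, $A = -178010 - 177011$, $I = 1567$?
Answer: $-693493$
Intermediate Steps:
$A = -355021$ ($A = -178010 - 177011 = -355021$)
$M = 338472$ ($M = 216 \cdot 1567 = 338472$)
$A - M = -355021 - 338472 = -693493$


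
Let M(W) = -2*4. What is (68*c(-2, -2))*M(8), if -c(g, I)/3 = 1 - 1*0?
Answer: 1632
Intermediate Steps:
c(g, I) = -3 (c(g, I) = -3*(1 - 1*0) = -3*(1 + 0) = -3*1 = -3)
M(W) = -8
(68*c(-2, -2))*M(8) = (68*(-3))*(-8) = -204*(-8) = 1632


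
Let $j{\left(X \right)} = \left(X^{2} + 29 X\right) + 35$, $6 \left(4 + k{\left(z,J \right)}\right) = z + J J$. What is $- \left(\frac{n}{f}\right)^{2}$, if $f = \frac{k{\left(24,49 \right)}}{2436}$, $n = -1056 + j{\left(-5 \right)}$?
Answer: $- \frac{115834038336}{2401} \approx -4.8244 \cdot 10^{7}$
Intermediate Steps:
$k{\left(z,J \right)} = -4 + \frac{z}{6} + \frac{J^{2}}{6}$ ($k{\left(z,J \right)} = -4 + \frac{z + J J}{6} = -4 + \frac{z + J^{2}}{6} = -4 + \left(\frac{z}{6} + \frac{J^{2}}{6}\right) = -4 + \frac{z}{6} + \frac{J^{2}}{6}$)
$j{\left(X \right)} = 35 + X^{2} + 29 X$
$n = -1141$ ($n = -1056 + \left(35 + \left(-5\right)^{2} + 29 \left(-5\right)\right) = -1056 + \left(35 + 25 - 145\right) = -1056 - 85 = -1141$)
$f = \frac{343}{2088}$ ($f = \frac{-4 + \frac{1}{6} \cdot 24 + \frac{49^{2}}{6}}{2436} = \left(-4 + 4 + \frac{1}{6} \cdot 2401\right) \frac{1}{2436} = \left(-4 + 4 + \frac{2401}{6}\right) \frac{1}{2436} = \frac{2401}{6} \cdot \frac{1}{2436} = \frac{343}{2088} \approx 0.16427$)
$- \left(\frac{n}{f}\right)^{2} = - \left(- \frac{1141}{\frac{343}{2088}}\right)^{2} = - \left(\left(-1141\right) \frac{2088}{343}\right)^{2} = - \left(- \frac{340344}{49}\right)^{2} = \left(-1\right) \frac{115834038336}{2401} = - \frac{115834038336}{2401}$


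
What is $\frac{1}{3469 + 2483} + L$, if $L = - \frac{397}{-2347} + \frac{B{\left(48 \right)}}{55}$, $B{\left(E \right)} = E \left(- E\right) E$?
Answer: $- \frac{1544767600643}{768313920} \approx -2010.6$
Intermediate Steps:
$B{\left(E \right)} = - E^{3}$ ($B{\left(E \right)} = - E^{2} E = - E^{3}$)
$L = - \frac{259537589}{129085}$ ($L = - \frac{397}{-2347} + \frac{\left(-1\right) 48^{3}}{55} = \left(-397\right) \left(- \frac{1}{2347}\right) + \left(-1\right) 110592 \cdot \frac{1}{55} = \frac{397}{2347} - \frac{110592}{55} = - \frac{259537589}{129085} \approx -2010.6$)
$\frac{1}{3469 + 2483} + L = \frac{1}{3469 + 2483} - \frac{259537589}{129085} = \frac{1}{5952} - \frac{259537589}{129085} = - \frac{1544767600643}{768313920}$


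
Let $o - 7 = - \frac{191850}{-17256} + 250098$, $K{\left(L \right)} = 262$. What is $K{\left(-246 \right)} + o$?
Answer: $\frac{720087467}{2876} \approx 2.5038 \cdot 10^{5}$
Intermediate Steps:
$o = \frac{719333955}{2876}$ ($o = 7 + \left(- \frac{191850}{-17256} + 250098\right) = 7 + \left(\left(-191850\right) \left(- \frac{1}{17256}\right) + 250098\right) = 7 + \left(\frac{31975}{2876} + 250098\right) = 7 + \frac{719313823}{2876} = \frac{719333955}{2876} \approx 2.5012 \cdot 10^{5}$)
$K{\left(-246 \right)} + o = 262 + \frac{719333955}{2876} = \frac{720087467}{2876}$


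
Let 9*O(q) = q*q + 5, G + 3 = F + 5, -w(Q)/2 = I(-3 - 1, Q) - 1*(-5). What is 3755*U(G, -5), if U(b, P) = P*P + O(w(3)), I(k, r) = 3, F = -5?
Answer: 202770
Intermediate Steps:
w(Q) = -16 (w(Q) = -2*(3 - 1*(-5)) = -2*(3 + 5) = -2*8 = -16)
G = -3 (G = -3 + (-5 + 5) = -3 + 0 = -3)
O(q) = 5/9 + q²/9 (O(q) = (q*q + 5)/9 = (q² + 5)/9 = (5 + q²)/9 = 5/9 + q²/9)
U(b, P) = 29 + P² (U(b, P) = P*P + (5/9 + (⅑)*(-16)²) = P² + (5/9 + (⅑)*256) = P² + (5/9 + 256/9) = P² + 29 = 29 + P²)
3755*U(G, -5) = 3755*(29 + (-5)²) = 3755*(29 + 25) = 3755*54 = 202770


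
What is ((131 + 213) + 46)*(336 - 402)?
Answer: -25740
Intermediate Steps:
((131 + 213) + 46)*(336 - 402) = (344 + 46)*(-66) = 390*(-66) = -25740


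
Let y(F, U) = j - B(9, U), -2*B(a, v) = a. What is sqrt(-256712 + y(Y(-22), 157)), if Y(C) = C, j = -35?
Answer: I*sqrt(1026970)/2 ≈ 506.7*I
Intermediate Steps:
B(a, v) = -a/2
y(F, U) = -61/2 (y(F, U) = -35 - (-1)*9/2 = -35 - 1*(-9/2) = -35 + 9/2 = -61/2)
sqrt(-256712 + y(Y(-22), 157)) = sqrt(-256712 - 61/2) = sqrt(-513485/2) = I*sqrt(1026970)/2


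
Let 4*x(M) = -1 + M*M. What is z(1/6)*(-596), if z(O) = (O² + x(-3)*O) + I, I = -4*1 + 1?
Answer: 14155/9 ≈ 1572.8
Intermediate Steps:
I = -3 (I = -4 + 1 = -3)
x(M) = -¼ + M²/4 (x(M) = (-1 + M*M)/4 = (-1 + M²)/4 = -¼ + M²/4)
z(O) = -3 + O² + 2*O (z(O) = (O² + (-¼ + (¼)*(-3)²)*O) - 3 = (O² + (-¼ + (¼)*9)*O) - 3 = (O² + (-¼ + 9/4)*O) - 3 = (O² + 2*O) - 3 = -3 + O² + 2*O)
z(1/6)*(-596) = (-3 + (1/6)² + 2/6)*(-596) = (-3 + (⅙)² + 2*(⅙))*(-596) = (-3 + 1/36 + ⅓)*(-596) = -95/36*(-596) = 14155/9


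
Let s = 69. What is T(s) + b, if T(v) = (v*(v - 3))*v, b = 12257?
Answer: 326483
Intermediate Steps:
T(v) = v**2*(-3 + v) (T(v) = (v*(-3 + v))*v = v**2*(-3 + v))
T(s) + b = 69**2*(-3 + 69) + 12257 = 4761*66 + 12257 = 314226 + 12257 = 326483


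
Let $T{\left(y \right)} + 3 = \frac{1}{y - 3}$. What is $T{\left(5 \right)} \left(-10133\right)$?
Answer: $\frac{50665}{2} \approx 25333.0$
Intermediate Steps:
$T{\left(y \right)} = -3 + \frac{1}{-3 + y}$ ($T{\left(y \right)} = -3 + \frac{1}{y - 3} = -3 + \frac{1}{-3 + y}$)
$T{\left(5 \right)} \left(-10133\right) = \frac{10 - 15}{-3 + 5} \left(-10133\right) = \frac{10 - 15}{2} \left(-10133\right) = \frac{1}{2} \left(-5\right) \left(-10133\right) = \left(- \frac{5}{2}\right) \left(-10133\right) = \frac{50665}{2}$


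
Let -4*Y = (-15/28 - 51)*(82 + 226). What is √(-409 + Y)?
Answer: √14237/2 ≈ 59.659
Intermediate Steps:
Y = 15873/4 (Y = -(-15/28 - 51)*(82 + 226)/4 = -(-15*1/28 - 51)*308/4 = -(-15/28 - 51)*308/4 = -(-1443)*308/112 = -¼*(-15873) = 15873/4 ≈ 3968.3)
√(-409 + Y) = √(-409 + 15873/4) = √(14237/4) = √14237/2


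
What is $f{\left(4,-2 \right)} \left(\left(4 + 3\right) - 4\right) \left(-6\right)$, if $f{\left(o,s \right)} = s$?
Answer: $36$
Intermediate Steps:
$f{\left(4,-2 \right)} \left(\left(4 + 3\right) - 4\right) \left(-6\right) = - 2 \left(\left(4 + 3\right) - 4\right) \left(-6\right) = - 2 \left(7 - 4\right) \left(-6\right) = \left(-2\right) 3 \left(-6\right) = \left(-6\right) \left(-6\right) = 36$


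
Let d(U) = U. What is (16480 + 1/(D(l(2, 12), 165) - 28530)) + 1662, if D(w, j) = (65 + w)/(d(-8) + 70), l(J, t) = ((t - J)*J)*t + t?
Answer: 32084907044/1768543 ≈ 18142.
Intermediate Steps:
l(J, t) = t + J*t*(t - J) (l(J, t) = (J*(t - J))*t + t = J*t*(t - J) + t = t + J*t*(t - J))
D(w, j) = 65/62 + w/62 (D(w, j) = (65 + w)/(-8 + 70) = (65 + w)/62 = (65 + w)*(1/62) = 65/62 + w/62)
(16480 + 1/(D(l(2, 12), 165) - 28530)) + 1662 = (16480 + 1/((65/62 + (12*(1 - 1*2² + 2*12))/62) - 28530)) + 1662 = (16480 + 1/((65/62 + (12*(1 - 1*4 + 24))/62) - 28530)) + 1662 = (16480 + 1/((65/62 + (12*(1 - 4 + 24))/62) - 28530)) + 1662 = (16480 + 1/((65/62 + (12*21)/62) - 28530)) + 1662 = (16480 + 1/((65/62 + (1/62)*252) - 28530)) + 1662 = (16480 + 1/((65/62 + 126/31) - 28530)) + 1662 = (16480 + 1/(317/62 - 28530)) + 1662 = (16480 + 1/(-1768543/62)) + 1662 = (16480 - 62/1768543) + 1662 = 29145588578/1768543 + 1662 = 32084907044/1768543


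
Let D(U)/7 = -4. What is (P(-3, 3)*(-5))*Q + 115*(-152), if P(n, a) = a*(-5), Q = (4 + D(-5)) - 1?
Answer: -19355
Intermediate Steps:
D(U) = -28 (D(U) = 7*(-4) = -28)
Q = -25 (Q = (4 - 28) - 1 = -24 - 1 = -25)
P(n, a) = -5*a
(P(-3, 3)*(-5))*Q + 115*(-152) = (-5*3*(-5))*(-25) + 115*(-152) = -15*(-5)*(-25) - 17480 = 75*(-25) - 17480 = -1875 - 17480 = -19355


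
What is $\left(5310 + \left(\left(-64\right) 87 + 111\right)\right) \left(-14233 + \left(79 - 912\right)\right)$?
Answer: $2214702$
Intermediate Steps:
$\left(5310 + \left(\left(-64\right) 87 + 111\right)\right) \left(-14233 + \left(79 - 912\right)\right) = \left(5310 + \left(-5568 + 111\right)\right) \left(-14233 + \left(79 - 912\right)\right) = \left(5310 - 5457\right) \left(-14233 - 833\right) = \left(-147\right) \left(-15066\right) = 2214702$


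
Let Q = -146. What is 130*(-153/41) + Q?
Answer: -25876/41 ≈ -631.12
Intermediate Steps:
130*(-153/41) + Q = 130*(-153/41) - 146 = -19890/41 - 146 = -25876/41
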